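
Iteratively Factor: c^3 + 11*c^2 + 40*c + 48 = (c + 3)*(c^2 + 8*c + 16) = (c + 3)*(c + 4)*(c + 4)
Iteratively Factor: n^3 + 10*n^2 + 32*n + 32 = (n + 4)*(n^2 + 6*n + 8) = (n + 2)*(n + 4)*(n + 4)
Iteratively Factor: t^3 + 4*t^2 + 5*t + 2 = (t + 2)*(t^2 + 2*t + 1) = (t + 1)*(t + 2)*(t + 1)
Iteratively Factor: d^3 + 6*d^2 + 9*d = (d)*(d^2 + 6*d + 9) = d*(d + 3)*(d + 3)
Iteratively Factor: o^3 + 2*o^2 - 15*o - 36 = (o - 4)*(o^2 + 6*o + 9) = (o - 4)*(o + 3)*(o + 3)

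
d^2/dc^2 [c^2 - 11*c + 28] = 2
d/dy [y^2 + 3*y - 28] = 2*y + 3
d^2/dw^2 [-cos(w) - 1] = cos(w)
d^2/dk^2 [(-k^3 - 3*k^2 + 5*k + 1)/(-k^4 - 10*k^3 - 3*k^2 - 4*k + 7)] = 2*(k^9 + 9*k^8 + 51*k^7 - 177*k^6 - 1803*k^5 - 705*k^4 + 1028*k^3 - 2184*k^2 - 414*k - 30)/(k^12 + 30*k^11 + 309*k^10 + 1192*k^9 + 1146*k^8 + 1122*k^7 - 1431*k^6 - 840*k^5 - 1578*k^4 + 1030*k^3 + 105*k^2 + 588*k - 343)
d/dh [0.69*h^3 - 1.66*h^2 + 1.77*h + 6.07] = 2.07*h^2 - 3.32*h + 1.77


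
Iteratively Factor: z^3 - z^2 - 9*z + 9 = (z - 3)*(z^2 + 2*z - 3) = (z - 3)*(z + 3)*(z - 1)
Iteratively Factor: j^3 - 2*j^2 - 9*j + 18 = (j - 3)*(j^2 + j - 6) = (j - 3)*(j + 3)*(j - 2)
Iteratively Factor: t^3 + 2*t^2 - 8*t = (t)*(t^2 + 2*t - 8) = t*(t + 4)*(t - 2)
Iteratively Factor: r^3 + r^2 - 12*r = (r + 4)*(r^2 - 3*r) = r*(r + 4)*(r - 3)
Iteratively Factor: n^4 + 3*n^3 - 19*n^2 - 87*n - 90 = (n + 3)*(n^3 - 19*n - 30) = (n + 3)^2*(n^2 - 3*n - 10) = (n - 5)*(n + 3)^2*(n + 2)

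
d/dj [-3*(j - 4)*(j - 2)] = 18 - 6*j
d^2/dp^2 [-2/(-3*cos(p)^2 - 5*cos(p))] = 2*(-9*(1 - cos(2*p))^2 + 225*cos(p)/4 - 43*cos(2*p)/2 - 45*cos(3*p)/4 + 129/2)/((3*cos(p) + 5)^3*cos(p)^3)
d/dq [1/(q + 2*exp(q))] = (-2*exp(q) - 1)/(q + 2*exp(q))^2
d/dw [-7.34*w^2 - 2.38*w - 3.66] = -14.68*w - 2.38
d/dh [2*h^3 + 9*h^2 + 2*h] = 6*h^2 + 18*h + 2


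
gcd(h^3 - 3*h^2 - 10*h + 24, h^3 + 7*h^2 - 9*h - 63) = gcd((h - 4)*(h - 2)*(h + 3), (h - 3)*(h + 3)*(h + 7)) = h + 3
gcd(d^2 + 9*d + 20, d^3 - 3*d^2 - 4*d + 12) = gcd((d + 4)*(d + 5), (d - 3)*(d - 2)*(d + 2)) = 1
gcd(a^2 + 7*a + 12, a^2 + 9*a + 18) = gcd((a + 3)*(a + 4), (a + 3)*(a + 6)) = a + 3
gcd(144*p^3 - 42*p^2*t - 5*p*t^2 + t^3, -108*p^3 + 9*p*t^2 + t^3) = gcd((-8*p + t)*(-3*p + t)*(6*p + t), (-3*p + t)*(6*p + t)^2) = 18*p^2 - 3*p*t - t^2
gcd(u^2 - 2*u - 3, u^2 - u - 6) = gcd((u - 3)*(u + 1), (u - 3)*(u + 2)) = u - 3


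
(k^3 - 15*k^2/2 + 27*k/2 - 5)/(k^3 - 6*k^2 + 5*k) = (k^2 - 5*k/2 + 1)/(k*(k - 1))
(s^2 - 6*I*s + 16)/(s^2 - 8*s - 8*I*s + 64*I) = (s + 2*I)/(s - 8)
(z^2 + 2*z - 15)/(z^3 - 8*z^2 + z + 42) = (z + 5)/(z^2 - 5*z - 14)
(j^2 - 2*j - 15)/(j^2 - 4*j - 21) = (j - 5)/(j - 7)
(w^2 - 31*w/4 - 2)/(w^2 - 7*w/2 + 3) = (4*w^2 - 31*w - 8)/(2*(2*w^2 - 7*w + 6))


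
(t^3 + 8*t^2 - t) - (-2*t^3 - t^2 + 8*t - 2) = 3*t^3 + 9*t^2 - 9*t + 2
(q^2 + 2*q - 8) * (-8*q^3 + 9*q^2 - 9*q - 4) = -8*q^5 - 7*q^4 + 73*q^3 - 94*q^2 + 64*q + 32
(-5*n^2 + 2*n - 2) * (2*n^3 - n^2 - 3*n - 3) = -10*n^5 + 9*n^4 + 9*n^3 + 11*n^2 + 6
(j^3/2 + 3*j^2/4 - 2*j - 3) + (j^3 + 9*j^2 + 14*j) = 3*j^3/2 + 39*j^2/4 + 12*j - 3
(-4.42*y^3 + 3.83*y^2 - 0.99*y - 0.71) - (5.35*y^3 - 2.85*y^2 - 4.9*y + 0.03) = -9.77*y^3 + 6.68*y^2 + 3.91*y - 0.74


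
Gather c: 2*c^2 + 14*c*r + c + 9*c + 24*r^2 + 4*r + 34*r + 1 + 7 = 2*c^2 + c*(14*r + 10) + 24*r^2 + 38*r + 8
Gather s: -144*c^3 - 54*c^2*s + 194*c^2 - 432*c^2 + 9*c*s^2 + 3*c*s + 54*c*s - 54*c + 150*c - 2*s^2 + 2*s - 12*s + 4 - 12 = -144*c^3 - 238*c^2 + 96*c + s^2*(9*c - 2) + s*(-54*c^2 + 57*c - 10) - 8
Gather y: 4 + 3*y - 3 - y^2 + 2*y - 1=-y^2 + 5*y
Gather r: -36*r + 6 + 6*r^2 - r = 6*r^2 - 37*r + 6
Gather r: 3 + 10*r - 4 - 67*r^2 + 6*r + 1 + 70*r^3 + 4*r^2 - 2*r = 70*r^3 - 63*r^2 + 14*r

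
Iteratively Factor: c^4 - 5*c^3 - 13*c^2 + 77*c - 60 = (c - 5)*(c^3 - 13*c + 12) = (c - 5)*(c - 3)*(c^2 + 3*c - 4) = (c - 5)*(c - 3)*(c + 4)*(c - 1)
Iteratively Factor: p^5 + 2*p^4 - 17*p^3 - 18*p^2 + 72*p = (p + 4)*(p^4 - 2*p^3 - 9*p^2 + 18*p) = (p - 2)*(p + 4)*(p^3 - 9*p) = p*(p - 2)*(p + 4)*(p^2 - 9) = p*(p - 2)*(p + 3)*(p + 4)*(p - 3)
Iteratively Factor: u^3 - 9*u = (u + 3)*(u^2 - 3*u) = (u - 3)*(u + 3)*(u)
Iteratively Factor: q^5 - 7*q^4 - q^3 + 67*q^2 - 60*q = (q - 4)*(q^4 - 3*q^3 - 13*q^2 + 15*q) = (q - 4)*(q + 3)*(q^3 - 6*q^2 + 5*q) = (q - 4)*(q - 1)*(q + 3)*(q^2 - 5*q) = (q - 5)*(q - 4)*(q - 1)*(q + 3)*(q)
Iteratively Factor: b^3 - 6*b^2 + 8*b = (b - 2)*(b^2 - 4*b) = b*(b - 2)*(b - 4)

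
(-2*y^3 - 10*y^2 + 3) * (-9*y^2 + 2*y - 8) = 18*y^5 + 86*y^4 - 4*y^3 + 53*y^2 + 6*y - 24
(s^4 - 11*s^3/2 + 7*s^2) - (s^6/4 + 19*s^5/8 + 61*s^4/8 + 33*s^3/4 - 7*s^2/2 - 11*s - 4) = -s^6/4 - 19*s^5/8 - 53*s^4/8 - 55*s^3/4 + 21*s^2/2 + 11*s + 4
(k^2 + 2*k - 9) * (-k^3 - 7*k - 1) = -k^5 - 2*k^4 + 2*k^3 - 15*k^2 + 61*k + 9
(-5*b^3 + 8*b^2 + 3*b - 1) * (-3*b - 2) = 15*b^4 - 14*b^3 - 25*b^2 - 3*b + 2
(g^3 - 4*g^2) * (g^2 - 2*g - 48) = g^5 - 6*g^4 - 40*g^3 + 192*g^2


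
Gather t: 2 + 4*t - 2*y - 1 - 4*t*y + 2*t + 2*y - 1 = t*(6 - 4*y)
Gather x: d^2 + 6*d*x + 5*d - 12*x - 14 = d^2 + 5*d + x*(6*d - 12) - 14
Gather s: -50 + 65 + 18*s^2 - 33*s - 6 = 18*s^2 - 33*s + 9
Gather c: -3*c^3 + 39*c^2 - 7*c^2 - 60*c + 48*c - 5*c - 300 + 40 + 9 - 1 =-3*c^3 + 32*c^2 - 17*c - 252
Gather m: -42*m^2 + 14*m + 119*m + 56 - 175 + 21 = -42*m^2 + 133*m - 98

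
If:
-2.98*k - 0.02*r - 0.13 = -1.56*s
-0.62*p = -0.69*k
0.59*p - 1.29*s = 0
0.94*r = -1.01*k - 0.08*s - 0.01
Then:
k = -0.06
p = -0.07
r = 0.06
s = -0.03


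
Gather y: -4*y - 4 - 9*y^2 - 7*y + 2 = -9*y^2 - 11*y - 2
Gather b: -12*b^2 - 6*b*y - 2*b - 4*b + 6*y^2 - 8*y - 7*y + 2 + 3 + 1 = -12*b^2 + b*(-6*y - 6) + 6*y^2 - 15*y + 6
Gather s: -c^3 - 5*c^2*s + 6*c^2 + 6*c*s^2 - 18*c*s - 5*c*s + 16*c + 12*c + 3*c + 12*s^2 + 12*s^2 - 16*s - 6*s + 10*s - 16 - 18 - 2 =-c^3 + 6*c^2 + 31*c + s^2*(6*c + 24) + s*(-5*c^2 - 23*c - 12) - 36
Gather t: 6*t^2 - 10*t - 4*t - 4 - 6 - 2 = 6*t^2 - 14*t - 12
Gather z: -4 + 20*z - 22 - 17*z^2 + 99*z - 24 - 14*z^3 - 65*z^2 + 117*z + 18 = -14*z^3 - 82*z^2 + 236*z - 32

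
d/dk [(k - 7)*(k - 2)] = 2*k - 9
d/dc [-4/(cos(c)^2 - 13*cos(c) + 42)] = 4*(13 - 2*cos(c))*sin(c)/(cos(c)^2 - 13*cos(c) + 42)^2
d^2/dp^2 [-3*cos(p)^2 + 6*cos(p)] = -6*cos(p) + 6*cos(2*p)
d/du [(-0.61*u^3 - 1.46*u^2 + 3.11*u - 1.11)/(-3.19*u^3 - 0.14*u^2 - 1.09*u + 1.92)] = (-4.572*u^4 + 21.1716*u^3 - 12.1095*u^2 - 5.9172*u + 4.7613)/(10.1761*u^6 + 0.8932*u^5 + 6.9738*u^4 - 11.9444*u^3 + 0.6505*u^2 - 4.1856*u + 3.6864)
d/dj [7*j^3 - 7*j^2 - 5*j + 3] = 21*j^2 - 14*j - 5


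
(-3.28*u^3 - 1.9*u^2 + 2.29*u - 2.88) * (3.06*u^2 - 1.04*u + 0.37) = -10.0368*u^5 - 2.4028*u^4 + 7.7698*u^3 - 11.8974*u^2 + 3.8425*u - 1.0656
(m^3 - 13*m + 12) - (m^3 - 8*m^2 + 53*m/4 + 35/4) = 8*m^2 - 105*m/4 + 13/4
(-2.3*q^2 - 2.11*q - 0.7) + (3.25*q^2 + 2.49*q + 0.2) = 0.95*q^2 + 0.38*q - 0.5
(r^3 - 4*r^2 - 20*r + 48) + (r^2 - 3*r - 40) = r^3 - 3*r^2 - 23*r + 8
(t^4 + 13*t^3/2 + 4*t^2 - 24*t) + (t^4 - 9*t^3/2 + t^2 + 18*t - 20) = 2*t^4 + 2*t^3 + 5*t^2 - 6*t - 20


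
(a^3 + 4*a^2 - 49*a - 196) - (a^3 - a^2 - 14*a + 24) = 5*a^2 - 35*a - 220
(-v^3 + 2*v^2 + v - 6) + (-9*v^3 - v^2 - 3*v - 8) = -10*v^3 + v^2 - 2*v - 14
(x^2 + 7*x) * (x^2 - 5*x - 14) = x^4 + 2*x^3 - 49*x^2 - 98*x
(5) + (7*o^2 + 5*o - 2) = 7*o^2 + 5*o + 3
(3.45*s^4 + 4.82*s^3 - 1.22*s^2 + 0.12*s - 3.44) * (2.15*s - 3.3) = 7.4175*s^5 - 1.022*s^4 - 18.529*s^3 + 4.284*s^2 - 7.792*s + 11.352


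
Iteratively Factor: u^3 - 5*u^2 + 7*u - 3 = (u - 3)*(u^2 - 2*u + 1) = (u - 3)*(u - 1)*(u - 1)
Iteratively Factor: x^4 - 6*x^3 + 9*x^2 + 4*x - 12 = (x - 3)*(x^3 - 3*x^2 + 4) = (x - 3)*(x - 2)*(x^2 - x - 2) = (x - 3)*(x - 2)^2*(x + 1)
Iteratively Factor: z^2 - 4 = (z - 2)*(z + 2)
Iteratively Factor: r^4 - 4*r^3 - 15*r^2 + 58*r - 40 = (r - 5)*(r^3 + r^2 - 10*r + 8) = (r - 5)*(r + 4)*(r^2 - 3*r + 2) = (r - 5)*(r - 1)*(r + 4)*(r - 2)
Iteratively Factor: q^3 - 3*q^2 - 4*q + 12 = (q - 3)*(q^2 - 4) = (q - 3)*(q - 2)*(q + 2)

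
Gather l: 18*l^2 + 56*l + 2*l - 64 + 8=18*l^2 + 58*l - 56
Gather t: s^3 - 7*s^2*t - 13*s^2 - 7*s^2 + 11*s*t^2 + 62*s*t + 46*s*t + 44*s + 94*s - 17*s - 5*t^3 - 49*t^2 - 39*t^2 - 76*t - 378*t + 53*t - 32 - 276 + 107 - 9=s^3 - 20*s^2 + 121*s - 5*t^3 + t^2*(11*s - 88) + t*(-7*s^2 + 108*s - 401) - 210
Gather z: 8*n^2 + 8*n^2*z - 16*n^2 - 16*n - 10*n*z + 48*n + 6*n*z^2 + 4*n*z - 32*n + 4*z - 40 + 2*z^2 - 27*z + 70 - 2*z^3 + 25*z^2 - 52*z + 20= -8*n^2 - 2*z^3 + z^2*(6*n + 27) + z*(8*n^2 - 6*n - 75) + 50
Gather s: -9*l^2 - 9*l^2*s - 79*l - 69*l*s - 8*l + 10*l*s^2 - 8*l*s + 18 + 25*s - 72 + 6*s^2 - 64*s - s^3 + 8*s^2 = -9*l^2 - 87*l - s^3 + s^2*(10*l + 14) + s*(-9*l^2 - 77*l - 39) - 54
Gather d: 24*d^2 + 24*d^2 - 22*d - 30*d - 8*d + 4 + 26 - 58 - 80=48*d^2 - 60*d - 108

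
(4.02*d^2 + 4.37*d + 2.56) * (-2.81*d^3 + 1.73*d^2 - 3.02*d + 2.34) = -11.2962*d^5 - 5.3251*d^4 - 11.7739*d^3 + 0.638199999999999*d^2 + 2.4946*d + 5.9904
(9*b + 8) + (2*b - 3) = 11*b + 5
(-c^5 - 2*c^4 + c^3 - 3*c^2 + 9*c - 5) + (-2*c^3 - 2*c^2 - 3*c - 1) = -c^5 - 2*c^4 - c^3 - 5*c^2 + 6*c - 6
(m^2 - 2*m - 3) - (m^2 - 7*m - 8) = 5*m + 5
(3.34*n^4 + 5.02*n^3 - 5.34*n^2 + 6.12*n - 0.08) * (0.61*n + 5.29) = 2.0374*n^5 + 20.7308*n^4 + 23.2984*n^3 - 24.5154*n^2 + 32.326*n - 0.4232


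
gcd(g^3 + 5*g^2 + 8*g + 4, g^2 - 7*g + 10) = 1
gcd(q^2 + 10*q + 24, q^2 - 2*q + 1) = 1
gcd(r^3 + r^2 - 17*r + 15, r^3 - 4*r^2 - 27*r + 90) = r^2 + 2*r - 15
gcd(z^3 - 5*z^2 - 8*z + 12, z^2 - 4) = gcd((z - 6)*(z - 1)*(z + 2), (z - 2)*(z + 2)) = z + 2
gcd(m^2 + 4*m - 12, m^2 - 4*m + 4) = m - 2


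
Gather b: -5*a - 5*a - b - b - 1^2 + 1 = -10*a - 2*b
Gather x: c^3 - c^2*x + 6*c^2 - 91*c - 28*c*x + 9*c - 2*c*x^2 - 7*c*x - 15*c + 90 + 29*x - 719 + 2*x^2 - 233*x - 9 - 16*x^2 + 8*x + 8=c^3 + 6*c^2 - 97*c + x^2*(-2*c - 14) + x*(-c^2 - 35*c - 196) - 630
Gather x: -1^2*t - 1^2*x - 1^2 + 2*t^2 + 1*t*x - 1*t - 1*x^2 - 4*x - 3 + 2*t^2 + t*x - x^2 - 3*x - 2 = 4*t^2 - 2*t - 2*x^2 + x*(2*t - 8) - 6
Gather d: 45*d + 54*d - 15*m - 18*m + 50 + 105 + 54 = 99*d - 33*m + 209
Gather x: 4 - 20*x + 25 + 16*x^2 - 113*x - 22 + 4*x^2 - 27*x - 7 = 20*x^2 - 160*x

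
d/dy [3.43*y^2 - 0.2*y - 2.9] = 6.86*y - 0.2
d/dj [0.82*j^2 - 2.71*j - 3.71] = 1.64*j - 2.71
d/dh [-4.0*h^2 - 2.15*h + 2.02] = -8.0*h - 2.15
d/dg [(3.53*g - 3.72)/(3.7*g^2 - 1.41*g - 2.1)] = (-13.061*g^2 + 27.528*g - 12.6582)/(13.69*g^4 - 10.434*g^3 - 13.5519*g^2 + 5.922*g + 4.41)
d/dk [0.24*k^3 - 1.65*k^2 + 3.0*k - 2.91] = 0.72*k^2 - 3.3*k + 3.0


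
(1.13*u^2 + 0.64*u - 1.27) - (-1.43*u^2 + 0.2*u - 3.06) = 2.56*u^2 + 0.44*u + 1.79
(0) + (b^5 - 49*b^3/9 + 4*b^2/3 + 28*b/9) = b^5 - 49*b^3/9 + 4*b^2/3 + 28*b/9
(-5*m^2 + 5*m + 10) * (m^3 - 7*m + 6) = -5*m^5 + 5*m^4 + 45*m^3 - 65*m^2 - 40*m + 60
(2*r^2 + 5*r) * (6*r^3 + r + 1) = 12*r^5 + 30*r^4 + 2*r^3 + 7*r^2 + 5*r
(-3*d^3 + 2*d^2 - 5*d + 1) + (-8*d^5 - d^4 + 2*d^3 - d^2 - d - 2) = -8*d^5 - d^4 - d^3 + d^2 - 6*d - 1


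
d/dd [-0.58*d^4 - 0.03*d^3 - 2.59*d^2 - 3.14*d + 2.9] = -2.32*d^3 - 0.09*d^2 - 5.18*d - 3.14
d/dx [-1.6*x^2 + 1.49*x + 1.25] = 1.49 - 3.2*x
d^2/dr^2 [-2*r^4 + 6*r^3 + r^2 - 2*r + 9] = -24*r^2 + 36*r + 2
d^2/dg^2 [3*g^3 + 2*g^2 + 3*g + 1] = 18*g + 4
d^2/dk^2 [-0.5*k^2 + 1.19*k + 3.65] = -1.00000000000000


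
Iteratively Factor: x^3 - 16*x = (x)*(x^2 - 16) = x*(x + 4)*(x - 4)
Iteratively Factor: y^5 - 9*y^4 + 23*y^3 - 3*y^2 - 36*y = (y - 3)*(y^4 - 6*y^3 + 5*y^2 + 12*y) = (y - 3)^2*(y^3 - 3*y^2 - 4*y) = (y - 3)^2*(y + 1)*(y^2 - 4*y) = y*(y - 3)^2*(y + 1)*(y - 4)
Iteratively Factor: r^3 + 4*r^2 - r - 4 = (r + 1)*(r^2 + 3*r - 4) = (r + 1)*(r + 4)*(r - 1)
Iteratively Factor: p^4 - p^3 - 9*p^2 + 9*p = (p + 3)*(p^3 - 4*p^2 + 3*p) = p*(p + 3)*(p^2 - 4*p + 3) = p*(p - 1)*(p + 3)*(p - 3)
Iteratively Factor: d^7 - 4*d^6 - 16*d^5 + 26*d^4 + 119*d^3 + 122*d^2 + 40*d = (d + 2)*(d^6 - 6*d^5 - 4*d^4 + 34*d^3 + 51*d^2 + 20*d) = (d + 1)*(d + 2)*(d^5 - 7*d^4 + 3*d^3 + 31*d^2 + 20*d) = (d - 5)*(d + 1)*(d + 2)*(d^4 - 2*d^3 - 7*d^2 - 4*d) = (d - 5)*(d - 4)*(d + 1)*(d + 2)*(d^3 + 2*d^2 + d) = (d - 5)*(d - 4)*(d + 1)^2*(d + 2)*(d^2 + d) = d*(d - 5)*(d - 4)*(d + 1)^2*(d + 2)*(d + 1)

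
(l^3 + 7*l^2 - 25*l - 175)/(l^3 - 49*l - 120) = (l^2 + 2*l - 35)/(l^2 - 5*l - 24)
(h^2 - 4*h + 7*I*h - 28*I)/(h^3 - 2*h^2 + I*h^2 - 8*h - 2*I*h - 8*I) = (h + 7*I)/(h^2 + h*(2 + I) + 2*I)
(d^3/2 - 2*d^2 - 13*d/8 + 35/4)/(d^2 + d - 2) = (4*d^2 - 24*d + 35)/(8*(d - 1))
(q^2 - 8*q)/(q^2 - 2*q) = (q - 8)/(q - 2)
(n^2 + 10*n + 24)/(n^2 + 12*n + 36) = (n + 4)/(n + 6)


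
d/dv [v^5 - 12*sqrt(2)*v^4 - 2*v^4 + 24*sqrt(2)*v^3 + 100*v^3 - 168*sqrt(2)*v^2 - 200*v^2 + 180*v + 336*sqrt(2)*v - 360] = 5*v^4 - 48*sqrt(2)*v^3 - 8*v^3 + 72*sqrt(2)*v^2 + 300*v^2 - 336*sqrt(2)*v - 400*v + 180 + 336*sqrt(2)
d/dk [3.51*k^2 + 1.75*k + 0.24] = 7.02*k + 1.75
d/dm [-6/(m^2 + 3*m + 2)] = 6*(2*m + 3)/(m^2 + 3*m + 2)^2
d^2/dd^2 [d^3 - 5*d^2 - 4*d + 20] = 6*d - 10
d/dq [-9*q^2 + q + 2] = 1 - 18*q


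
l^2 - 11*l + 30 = (l - 6)*(l - 5)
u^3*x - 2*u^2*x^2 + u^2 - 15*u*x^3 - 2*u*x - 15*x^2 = (u - 5*x)*(u + 3*x)*(u*x + 1)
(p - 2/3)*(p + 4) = p^2 + 10*p/3 - 8/3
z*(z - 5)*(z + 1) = z^3 - 4*z^2 - 5*z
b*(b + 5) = b^2 + 5*b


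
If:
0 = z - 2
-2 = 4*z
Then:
No Solution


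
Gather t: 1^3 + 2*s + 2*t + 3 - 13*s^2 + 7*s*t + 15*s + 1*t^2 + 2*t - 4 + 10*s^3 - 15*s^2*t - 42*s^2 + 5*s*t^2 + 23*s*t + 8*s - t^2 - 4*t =10*s^3 - 55*s^2 + 5*s*t^2 + 25*s + t*(-15*s^2 + 30*s)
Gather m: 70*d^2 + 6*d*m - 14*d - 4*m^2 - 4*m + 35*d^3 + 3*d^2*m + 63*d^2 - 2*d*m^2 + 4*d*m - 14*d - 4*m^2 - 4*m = 35*d^3 + 133*d^2 - 28*d + m^2*(-2*d - 8) + m*(3*d^2 + 10*d - 8)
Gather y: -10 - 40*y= -40*y - 10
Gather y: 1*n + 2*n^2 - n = 2*n^2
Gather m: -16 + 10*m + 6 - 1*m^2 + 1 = -m^2 + 10*m - 9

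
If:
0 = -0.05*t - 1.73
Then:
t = -34.60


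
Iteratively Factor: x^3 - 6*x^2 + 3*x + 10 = (x - 2)*(x^2 - 4*x - 5) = (x - 5)*(x - 2)*(x + 1)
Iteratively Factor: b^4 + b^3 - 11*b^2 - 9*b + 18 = (b - 3)*(b^3 + 4*b^2 + b - 6) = (b - 3)*(b + 2)*(b^2 + 2*b - 3) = (b - 3)*(b - 1)*(b + 2)*(b + 3)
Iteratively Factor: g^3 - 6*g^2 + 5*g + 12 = (g - 3)*(g^2 - 3*g - 4) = (g - 3)*(g + 1)*(g - 4)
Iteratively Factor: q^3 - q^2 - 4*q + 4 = (q + 2)*(q^2 - 3*q + 2) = (q - 2)*(q + 2)*(q - 1)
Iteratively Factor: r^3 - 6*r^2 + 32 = (r + 2)*(r^2 - 8*r + 16) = (r - 4)*(r + 2)*(r - 4)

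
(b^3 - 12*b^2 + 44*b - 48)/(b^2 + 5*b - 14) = (b^2 - 10*b + 24)/(b + 7)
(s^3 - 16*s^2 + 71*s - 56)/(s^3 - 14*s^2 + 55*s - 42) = (s - 8)/(s - 6)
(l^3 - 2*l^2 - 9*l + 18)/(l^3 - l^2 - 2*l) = (l^2 - 9)/(l*(l + 1))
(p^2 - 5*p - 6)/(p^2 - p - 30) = (p + 1)/(p + 5)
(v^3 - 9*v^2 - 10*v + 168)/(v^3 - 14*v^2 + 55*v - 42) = (v + 4)/(v - 1)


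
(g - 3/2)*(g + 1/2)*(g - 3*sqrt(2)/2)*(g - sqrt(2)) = g^4 - 5*sqrt(2)*g^3/2 - g^3 + 9*g^2/4 + 5*sqrt(2)*g^2/2 - 3*g + 15*sqrt(2)*g/8 - 9/4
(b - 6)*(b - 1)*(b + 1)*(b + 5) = b^4 - b^3 - 31*b^2 + b + 30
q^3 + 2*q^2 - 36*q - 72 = (q - 6)*(q + 2)*(q + 6)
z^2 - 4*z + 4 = (z - 2)^2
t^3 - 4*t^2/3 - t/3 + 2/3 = (t - 1)^2*(t + 2/3)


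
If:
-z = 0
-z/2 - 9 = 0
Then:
No Solution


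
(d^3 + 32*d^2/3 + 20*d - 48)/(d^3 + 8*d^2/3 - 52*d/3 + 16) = (d + 6)/(d - 2)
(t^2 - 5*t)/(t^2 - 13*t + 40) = t/(t - 8)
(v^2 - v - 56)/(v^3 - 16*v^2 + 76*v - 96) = (v + 7)/(v^2 - 8*v + 12)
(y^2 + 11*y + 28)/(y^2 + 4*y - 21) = (y + 4)/(y - 3)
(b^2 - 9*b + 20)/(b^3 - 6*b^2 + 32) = (b - 5)/(b^2 - 2*b - 8)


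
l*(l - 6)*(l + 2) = l^3 - 4*l^2 - 12*l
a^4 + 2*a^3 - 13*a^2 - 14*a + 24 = (a - 3)*(a - 1)*(a + 2)*(a + 4)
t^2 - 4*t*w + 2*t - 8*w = (t + 2)*(t - 4*w)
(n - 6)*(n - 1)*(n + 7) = n^3 - 43*n + 42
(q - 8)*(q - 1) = q^2 - 9*q + 8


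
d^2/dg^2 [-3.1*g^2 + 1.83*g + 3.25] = -6.20000000000000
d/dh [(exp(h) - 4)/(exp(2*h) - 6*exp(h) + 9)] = (5 - exp(h))*exp(h)/(exp(3*h) - 9*exp(2*h) + 27*exp(h) - 27)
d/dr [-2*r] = -2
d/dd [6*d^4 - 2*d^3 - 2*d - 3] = 24*d^3 - 6*d^2 - 2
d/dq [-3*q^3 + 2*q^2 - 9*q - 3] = -9*q^2 + 4*q - 9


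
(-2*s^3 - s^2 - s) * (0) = 0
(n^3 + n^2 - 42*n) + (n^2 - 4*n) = n^3 + 2*n^2 - 46*n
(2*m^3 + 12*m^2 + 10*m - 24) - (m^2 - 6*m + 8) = 2*m^3 + 11*m^2 + 16*m - 32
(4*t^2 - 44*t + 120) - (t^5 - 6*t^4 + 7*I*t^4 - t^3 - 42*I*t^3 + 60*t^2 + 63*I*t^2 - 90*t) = -t^5 + 6*t^4 - 7*I*t^4 + t^3 + 42*I*t^3 - 56*t^2 - 63*I*t^2 + 46*t + 120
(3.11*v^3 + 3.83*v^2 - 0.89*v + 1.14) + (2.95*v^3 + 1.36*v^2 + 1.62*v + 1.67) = 6.06*v^3 + 5.19*v^2 + 0.73*v + 2.81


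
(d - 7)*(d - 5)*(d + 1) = d^3 - 11*d^2 + 23*d + 35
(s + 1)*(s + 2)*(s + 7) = s^3 + 10*s^2 + 23*s + 14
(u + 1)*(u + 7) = u^2 + 8*u + 7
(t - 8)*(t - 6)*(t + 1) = t^3 - 13*t^2 + 34*t + 48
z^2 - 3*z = z*(z - 3)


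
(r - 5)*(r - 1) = r^2 - 6*r + 5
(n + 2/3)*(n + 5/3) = n^2 + 7*n/3 + 10/9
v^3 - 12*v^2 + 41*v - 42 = (v - 7)*(v - 3)*(v - 2)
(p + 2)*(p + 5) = p^2 + 7*p + 10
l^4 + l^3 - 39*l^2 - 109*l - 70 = (l - 7)*(l + 1)*(l + 2)*(l + 5)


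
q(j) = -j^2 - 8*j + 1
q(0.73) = -5.37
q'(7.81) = -23.62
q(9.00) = -152.00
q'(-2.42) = -3.16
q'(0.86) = -9.72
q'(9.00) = -26.00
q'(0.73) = -9.46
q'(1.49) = -10.98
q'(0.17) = -8.34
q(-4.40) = 16.84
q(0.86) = -6.62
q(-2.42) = 14.50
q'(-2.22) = -3.56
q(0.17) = -0.39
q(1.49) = -13.14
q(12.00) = -239.00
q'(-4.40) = 0.80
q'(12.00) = -32.00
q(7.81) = -122.48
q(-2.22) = 13.83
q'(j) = -2*j - 8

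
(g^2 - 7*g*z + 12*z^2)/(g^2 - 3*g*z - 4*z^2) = (g - 3*z)/(g + z)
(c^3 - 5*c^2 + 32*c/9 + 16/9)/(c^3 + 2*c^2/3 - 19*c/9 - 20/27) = 3*(c - 4)/(3*c + 5)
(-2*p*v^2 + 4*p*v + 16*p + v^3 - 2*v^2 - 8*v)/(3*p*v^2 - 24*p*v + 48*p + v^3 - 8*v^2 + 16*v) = (-2*p*v - 4*p + v^2 + 2*v)/(3*p*v - 12*p + v^2 - 4*v)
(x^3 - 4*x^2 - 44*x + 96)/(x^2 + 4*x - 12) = x - 8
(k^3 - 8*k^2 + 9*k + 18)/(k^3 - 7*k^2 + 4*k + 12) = (k - 3)/(k - 2)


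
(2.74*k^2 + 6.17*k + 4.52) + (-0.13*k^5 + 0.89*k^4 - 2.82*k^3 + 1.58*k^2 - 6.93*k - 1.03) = -0.13*k^5 + 0.89*k^4 - 2.82*k^3 + 4.32*k^2 - 0.76*k + 3.49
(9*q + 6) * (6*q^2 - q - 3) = 54*q^3 + 27*q^2 - 33*q - 18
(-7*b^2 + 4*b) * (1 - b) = 7*b^3 - 11*b^2 + 4*b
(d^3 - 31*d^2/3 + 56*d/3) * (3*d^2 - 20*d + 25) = 3*d^5 - 51*d^4 + 863*d^3/3 - 1895*d^2/3 + 1400*d/3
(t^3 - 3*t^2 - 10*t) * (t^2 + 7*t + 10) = t^5 + 4*t^4 - 21*t^3 - 100*t^2 - 100*t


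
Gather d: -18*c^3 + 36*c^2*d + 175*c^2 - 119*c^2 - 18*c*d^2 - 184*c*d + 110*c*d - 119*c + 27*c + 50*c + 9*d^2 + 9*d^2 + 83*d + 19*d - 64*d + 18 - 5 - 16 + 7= -18*c^3 + 56*c^2 - 42*c + d^2*(18 - 18*c) + d*(36*c^2 - 74*c + 38) + 4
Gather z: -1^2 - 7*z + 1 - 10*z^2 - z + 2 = -10*z^2 - 8*z + 2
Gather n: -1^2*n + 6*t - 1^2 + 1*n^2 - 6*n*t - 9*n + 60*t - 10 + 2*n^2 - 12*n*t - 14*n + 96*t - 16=3*n^2 + n*(-18*t - 24) + 162*t - 27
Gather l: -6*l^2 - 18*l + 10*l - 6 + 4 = -6*l^2 - 8*l - 2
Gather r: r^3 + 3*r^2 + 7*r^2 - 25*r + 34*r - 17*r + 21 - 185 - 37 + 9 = r^3 + 10*r^2 - 8*r - 192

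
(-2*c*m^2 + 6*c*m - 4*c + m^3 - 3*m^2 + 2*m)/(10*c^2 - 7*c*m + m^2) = (-m^2 + 3*m - 2)/(5*c - m)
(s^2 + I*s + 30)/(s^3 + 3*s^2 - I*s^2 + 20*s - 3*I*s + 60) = (s + 6*I)/(s^2 + s*(3 + 4*I) + 12*I)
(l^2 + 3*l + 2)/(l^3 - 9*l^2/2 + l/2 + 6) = 2*(l + 2)/(2*l^2 - 11*l + 12)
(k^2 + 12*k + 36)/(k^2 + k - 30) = (k + 6)/(k - 5)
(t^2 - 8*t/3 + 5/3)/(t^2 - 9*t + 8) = (t - 5/3)/(t - 8)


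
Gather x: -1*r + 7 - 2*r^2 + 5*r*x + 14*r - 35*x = -2*r^2 + 13*r + x*(5*r - 35) + 7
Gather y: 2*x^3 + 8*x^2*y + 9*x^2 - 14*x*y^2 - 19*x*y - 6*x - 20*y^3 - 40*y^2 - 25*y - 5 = 2*x^3 + 9*x^2 - 6*x - 20*y^3 + y^2*(-14*x - 40) + y*(8*x^2 - 19*x - 25) - 5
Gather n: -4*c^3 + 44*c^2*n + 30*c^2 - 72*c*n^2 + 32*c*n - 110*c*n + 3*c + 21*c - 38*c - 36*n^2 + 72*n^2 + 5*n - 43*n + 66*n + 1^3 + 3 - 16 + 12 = -4*c^3 + 30*c^2 - 14*c + n^2*(36 - 72*c) + n*(44*c^2 - 78*c + 28)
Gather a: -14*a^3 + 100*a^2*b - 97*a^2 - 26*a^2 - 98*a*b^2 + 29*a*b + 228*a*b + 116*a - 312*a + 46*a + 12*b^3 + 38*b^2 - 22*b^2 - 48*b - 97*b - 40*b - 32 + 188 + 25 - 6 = -14*a^3 + a^2*(100*b - 123) + a*(-98*b^2 + 257*b - 150) + 12*b^3 + 16*b^2 - 185*b + 175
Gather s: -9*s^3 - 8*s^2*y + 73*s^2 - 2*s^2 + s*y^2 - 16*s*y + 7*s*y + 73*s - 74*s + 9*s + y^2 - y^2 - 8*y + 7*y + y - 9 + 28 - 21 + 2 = -9*s^3 + s^2*(71 - 8*y) + s*(y^2 - 9*y + 8)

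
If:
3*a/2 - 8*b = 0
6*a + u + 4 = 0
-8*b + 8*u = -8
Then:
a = -16/33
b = -1/11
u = -12/11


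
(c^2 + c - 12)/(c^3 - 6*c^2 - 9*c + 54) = (c + 4)/(c^2 - 3*c - 18)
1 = 1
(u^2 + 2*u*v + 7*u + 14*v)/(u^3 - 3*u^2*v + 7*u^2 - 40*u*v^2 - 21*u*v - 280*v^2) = (u + 2*v)/(u^2 - 3*u*v - 40*v^2)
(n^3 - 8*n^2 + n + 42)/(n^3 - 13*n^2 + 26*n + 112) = (n - 3)/(n - 8)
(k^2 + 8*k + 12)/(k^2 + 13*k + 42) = (k + 2)/(k + 7)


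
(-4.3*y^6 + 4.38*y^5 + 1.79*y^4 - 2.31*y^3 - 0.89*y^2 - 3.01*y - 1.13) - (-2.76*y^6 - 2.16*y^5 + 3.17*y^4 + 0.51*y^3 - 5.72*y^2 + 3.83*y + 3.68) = -1.54*y^6 + 6.54*y^5 - 1.38*y^4 - 2.82*y^3 + 4.83*y^2 - 6.84*y - 4.81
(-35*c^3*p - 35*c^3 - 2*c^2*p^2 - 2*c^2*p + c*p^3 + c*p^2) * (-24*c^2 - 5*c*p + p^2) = 840*c^5*p + 840*c^5 + 223*c^4*p^2 + 223*c^4*p - 49*c^3*p^3 - 49*c^3*p^2 - 7*c^2*p^4 - 7*c^2*p^3 + c*p^5 + c*p^4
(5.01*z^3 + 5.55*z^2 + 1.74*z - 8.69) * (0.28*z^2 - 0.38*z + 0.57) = 1.4028*z^5 - 0.3498*z^4 + 1.2339*z^3 + 0.0690999999999993*z^2 + 4.294*z - 4.9533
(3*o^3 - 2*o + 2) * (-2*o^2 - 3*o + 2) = -6*o^5 - 9*o^4 + 10*o^3 + 2*o^2 - 10*o + 4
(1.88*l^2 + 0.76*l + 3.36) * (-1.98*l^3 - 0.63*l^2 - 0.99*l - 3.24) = -3.7224*l^5 - 2.6892*l^4 - 8.9928*l^3 - 8.9604*l^2 - 5.7888*l - 10.8864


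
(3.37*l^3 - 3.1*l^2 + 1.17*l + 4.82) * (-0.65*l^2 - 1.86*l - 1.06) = -2.1905*l^5 - 4.2532*l^4 + 1.4333*l^3 - 2.0232*l^2 - 10.2054*l - 5.1092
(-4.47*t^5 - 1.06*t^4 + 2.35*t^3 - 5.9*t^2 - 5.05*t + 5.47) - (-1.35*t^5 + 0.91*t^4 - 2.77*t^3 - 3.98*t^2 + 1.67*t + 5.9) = -3.12*t^5 - 1.97*t^4 + 5.12*t^3 - 1.92*t^2 - 6.72*t - 0.430000000000001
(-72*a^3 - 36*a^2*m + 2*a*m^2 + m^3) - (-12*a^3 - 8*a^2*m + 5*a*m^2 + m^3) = -60*a^3 - 28*a^2*m - 3*a*m^2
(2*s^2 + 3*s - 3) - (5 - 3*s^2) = 5*s^2 + 3*s - 8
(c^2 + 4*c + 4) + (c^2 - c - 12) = 2*c^2 + 3*c - 8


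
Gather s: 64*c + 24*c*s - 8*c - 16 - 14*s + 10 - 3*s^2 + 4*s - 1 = 56*c - 3*s^2 + s*(24*c - 10) - 7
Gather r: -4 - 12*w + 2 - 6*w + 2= -18*w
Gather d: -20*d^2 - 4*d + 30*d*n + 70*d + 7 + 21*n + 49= -20*d^2 + d*(30*n + 66) + 21*n + 56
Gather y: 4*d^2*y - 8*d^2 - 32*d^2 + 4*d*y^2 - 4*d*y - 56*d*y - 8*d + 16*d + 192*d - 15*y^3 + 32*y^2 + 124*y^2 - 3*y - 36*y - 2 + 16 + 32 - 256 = -40*d^2 + 200*d - 15*y^3 + y^2*(4*d + 156) + y*(4*d^2 - 60*d - 39) - 210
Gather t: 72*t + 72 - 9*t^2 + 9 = -9*t^2 + 72*t + 81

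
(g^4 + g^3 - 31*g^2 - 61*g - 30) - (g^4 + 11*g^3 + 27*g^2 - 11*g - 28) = -10*g^3 - 58*g^2 - 50*g - 2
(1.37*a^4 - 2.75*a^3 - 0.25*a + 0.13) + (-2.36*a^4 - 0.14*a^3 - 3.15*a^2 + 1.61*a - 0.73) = -0.99*a^4 - 2.89*a^3 - 3.15*a^2 + 1.36*a - 0.6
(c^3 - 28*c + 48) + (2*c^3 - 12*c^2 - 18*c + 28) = 3*c^3 - 12*c^2 - 46*c + 76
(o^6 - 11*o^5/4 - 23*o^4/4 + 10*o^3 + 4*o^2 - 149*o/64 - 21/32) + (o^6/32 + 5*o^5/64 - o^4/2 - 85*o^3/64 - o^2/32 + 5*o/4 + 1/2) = 33*o^6/32 - 171*o^5/64 - 25*o^4/4 + 555*o^3/64 + 127*o^2/32 - 69*o/64 - 5/32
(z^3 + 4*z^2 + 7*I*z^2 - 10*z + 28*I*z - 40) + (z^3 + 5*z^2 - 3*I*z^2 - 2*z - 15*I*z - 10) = 2*z^3 + 9*z^2 + 4*I*z^2 - 12*z + 13*I*z - 50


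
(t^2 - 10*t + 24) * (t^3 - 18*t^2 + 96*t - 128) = t^5 - 28*t^4 + 300*t^3 - 1520*t^2 + 3584*t - 3072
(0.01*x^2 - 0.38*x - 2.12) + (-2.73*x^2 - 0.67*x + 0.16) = -2.72*x^2 - 1.05*x - 1.96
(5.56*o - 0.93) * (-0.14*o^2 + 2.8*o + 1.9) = -0.7784*o^3 + 15.6982*o^2 + 7.96*o - 1.767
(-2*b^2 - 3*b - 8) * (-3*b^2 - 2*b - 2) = 6*b^4 + 13*b^3 + 34*b^2 + 22*b + 16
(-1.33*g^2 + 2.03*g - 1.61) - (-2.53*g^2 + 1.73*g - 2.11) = 1.2*g^2 + 0.3*g + 0.5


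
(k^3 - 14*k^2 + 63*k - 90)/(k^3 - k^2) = (k^3 - 14*k^2 + 63*k - 90)/(k^2*(k - 1))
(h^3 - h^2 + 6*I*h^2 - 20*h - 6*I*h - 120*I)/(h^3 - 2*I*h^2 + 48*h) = (h^2 - h - 20)/(h*(h - 8*I))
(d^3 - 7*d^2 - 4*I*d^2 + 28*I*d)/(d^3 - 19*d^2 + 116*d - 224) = d*(d - 4*I)/(d^2 - 12*d + 32)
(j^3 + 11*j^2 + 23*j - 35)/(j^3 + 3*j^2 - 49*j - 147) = (j^2 + 4*j - 5)/(j^2 - 4*j - 21)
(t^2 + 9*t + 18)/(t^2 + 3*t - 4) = (t^2 + 9*t + 18)/(t^2 + 3*t - 4)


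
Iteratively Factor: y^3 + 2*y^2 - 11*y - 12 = (y + 1)*(y^2 + y - 12) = (y + 1)*(y + 4)*(y - 3)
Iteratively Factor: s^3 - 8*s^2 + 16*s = (s - 4)*(s^2 - 4*s) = (s - 4)^2*(s)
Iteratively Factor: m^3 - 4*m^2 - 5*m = (m - 5)*(m^2 + m) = (m - 5)*(m + 1)*(m)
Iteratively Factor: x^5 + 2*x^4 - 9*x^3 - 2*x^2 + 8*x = (x + 4)*(x^4 - 2*x^3 - x^2 + 2*x) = (x + 1)*(x + 4)*(x^3 - 3*x^2 + 2*x) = (x - 1)*(x + 1)*(x + 4)*(x^2 - 2*x) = (x - 2)*(x - 1)*(x + 1)*(x + 4)*(x)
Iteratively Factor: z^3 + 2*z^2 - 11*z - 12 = (z - 3)*(z^2 + 5*z + 4) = (z - 3)*(z + 4)*(z + 1)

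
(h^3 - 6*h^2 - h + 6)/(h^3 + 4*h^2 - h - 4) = (h - 6)/(h + 4)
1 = 1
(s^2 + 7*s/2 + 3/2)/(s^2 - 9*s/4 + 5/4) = 2*(2*s^2 + 7*s + 3)/(4*s^2 - 9*s + 5)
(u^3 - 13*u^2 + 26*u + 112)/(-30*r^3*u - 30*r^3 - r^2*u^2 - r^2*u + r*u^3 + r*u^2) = (-u^3 + 13*u^2 - 26*u - 112)/(r*(30*r^2*u + 30*r^2 + r*u^2 + r*u - u^3 - u^2))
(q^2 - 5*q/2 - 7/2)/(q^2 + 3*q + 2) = (q - 7/2)/(q + 2)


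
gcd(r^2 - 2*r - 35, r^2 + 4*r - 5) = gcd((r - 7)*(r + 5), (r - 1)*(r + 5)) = r + 5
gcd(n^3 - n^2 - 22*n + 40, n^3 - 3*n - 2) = n - 2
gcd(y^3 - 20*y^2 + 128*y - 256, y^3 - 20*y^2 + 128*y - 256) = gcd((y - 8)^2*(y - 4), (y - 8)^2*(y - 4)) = y^3 - 20*y^2 + 128*y - 256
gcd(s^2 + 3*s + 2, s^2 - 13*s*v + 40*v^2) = 1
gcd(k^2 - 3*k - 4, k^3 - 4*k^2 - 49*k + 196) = k - 4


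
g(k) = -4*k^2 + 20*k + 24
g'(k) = 20 - 8*k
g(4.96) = 24.79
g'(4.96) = -19.68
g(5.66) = 9.06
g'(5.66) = -25.28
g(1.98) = 47.92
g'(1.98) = 4.16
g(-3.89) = -114.33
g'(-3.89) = 51.12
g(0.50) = 33.00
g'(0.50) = 16.00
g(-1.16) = -4.58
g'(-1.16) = 29.28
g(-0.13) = 21.33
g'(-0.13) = 21.04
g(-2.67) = -57.92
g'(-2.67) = 41.36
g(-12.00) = -792.00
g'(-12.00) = 116.00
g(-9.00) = -480.00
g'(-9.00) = 92.00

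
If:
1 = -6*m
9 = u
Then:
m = -1/6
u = 9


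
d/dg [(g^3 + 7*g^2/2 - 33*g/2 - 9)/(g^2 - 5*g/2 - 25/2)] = (4*g^4 - 20*g^3 - 119*g^2 - 278*g + 735)/(4*g^4 - 20*g^3 - 75*g^2 + 250*g + 625)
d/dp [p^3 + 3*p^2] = 3*p*(p + 2)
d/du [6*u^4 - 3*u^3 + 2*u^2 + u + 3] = 24*u^3 - 9*u^2 + 4*u + 1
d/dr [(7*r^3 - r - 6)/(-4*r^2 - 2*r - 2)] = ((1 - 21*r^2)*(2*r^2 + r + 1) - (4*r + 1)*(-7*r^3 + r + 6))/(2*(2*r^2 + r + 1)^2)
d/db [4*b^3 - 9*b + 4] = 12*b^2 - 9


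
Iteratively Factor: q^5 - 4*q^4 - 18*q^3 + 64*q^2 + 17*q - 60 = (q + 4)*(q^4 - 8*q^3 + 14*q^2 + 8*q - 15) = (q - 1)*(q + 4)*(q^3 - 7*q^2 + 7*q + 15) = (q - 1)*(q + 1)*(q + 4)*(q^2 - 8*q + 15) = (q - 3)*(q - 1)*(q + 1)*(q + 4)*(q - 5)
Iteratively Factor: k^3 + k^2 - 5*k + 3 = (k - 1)*(k^2 + 2*k - 3) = (k - 1)*(k + 3)*(k - 1)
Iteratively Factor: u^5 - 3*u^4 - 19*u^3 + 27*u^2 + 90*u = (u - 5)*(u^4 + 2*u^3 - 9*u^2 - 18*u) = (u - 5)*(u + 3)*(u^3 - u^2 - 6*u) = u*(u - 5)*(u + 3)*(u^2 - u - 6) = u*(u - 5)*(u + 2)*(u + 3)*(u - 3)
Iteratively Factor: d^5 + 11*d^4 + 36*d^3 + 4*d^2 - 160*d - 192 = (d + 3)*(d^4 + 8*d^3 + 12*d^2 - 32*d - 64) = (d + 2)*(d + 3)*(d^3 + 6*d^2 - 32) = (d - 2)*(d + 2)*(d + 3)*(d^2 + 8*d + 16) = (d - 2)*(d + 2)*(d + 3)*(d + 4)*(d + 4)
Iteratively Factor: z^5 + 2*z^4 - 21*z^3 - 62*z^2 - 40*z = (z + 2)*(z^4 - 21*z^2 - 20*z) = z*(z + 2)*(z^3 - 21*z - 20) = z*(z + 1)*(z + 2)*(z^2 - z - 20) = z*(z + 1)*(z + 2)*(z + 4)*(z - 5)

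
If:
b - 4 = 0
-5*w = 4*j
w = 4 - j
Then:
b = 4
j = 20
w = -16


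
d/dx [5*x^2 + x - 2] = 10*x + 1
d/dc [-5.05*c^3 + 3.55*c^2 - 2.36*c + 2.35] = -15.15*c^2 + 7.1*c - 2.36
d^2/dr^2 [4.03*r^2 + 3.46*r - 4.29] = 8.06000000000000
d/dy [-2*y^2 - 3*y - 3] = -4*y - 3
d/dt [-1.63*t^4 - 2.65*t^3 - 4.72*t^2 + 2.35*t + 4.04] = -6.52*t^3 - 7.95*t^2 - 9.44*t + 2.35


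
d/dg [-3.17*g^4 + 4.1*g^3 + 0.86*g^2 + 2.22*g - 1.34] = -12.68*g^3 + 12.3*g^2 + 1.72*g + 2.22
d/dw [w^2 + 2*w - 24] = 2*w + 2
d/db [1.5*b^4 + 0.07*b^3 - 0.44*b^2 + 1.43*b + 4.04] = 6.0*b^3 + 0.21*b^2 - 0.88*b + 1.43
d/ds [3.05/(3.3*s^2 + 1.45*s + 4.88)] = (-20.13*s - 4.4225)/(3.3*s^2 + 1.45*s + 4.88)^2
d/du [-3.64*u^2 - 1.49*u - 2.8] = -7.28*u - 1.49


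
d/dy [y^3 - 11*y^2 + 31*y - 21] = 3*y^2 - 22*y + 31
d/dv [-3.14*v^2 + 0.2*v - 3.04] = 0.2 - 6.28*v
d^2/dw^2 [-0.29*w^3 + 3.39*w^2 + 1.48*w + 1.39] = 6.78 - 1.74*w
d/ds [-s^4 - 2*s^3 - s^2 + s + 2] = -4*s^3 - 6*s^2 - 2*s + 1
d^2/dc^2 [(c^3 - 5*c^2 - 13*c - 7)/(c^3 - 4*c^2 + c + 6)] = 2*(-c^3 - 39*c^2 + 213*c - 277)/(c^6 - 15*c^5 + 93*c^4 - 305*c^3 + 558*c^2 - 540*c + 216)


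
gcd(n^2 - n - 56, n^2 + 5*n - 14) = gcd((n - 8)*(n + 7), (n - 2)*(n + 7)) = n + 7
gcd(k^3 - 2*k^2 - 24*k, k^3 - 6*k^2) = k^2 - 6*k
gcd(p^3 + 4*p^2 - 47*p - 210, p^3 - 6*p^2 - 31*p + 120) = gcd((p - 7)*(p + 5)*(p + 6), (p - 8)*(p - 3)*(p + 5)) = p + 5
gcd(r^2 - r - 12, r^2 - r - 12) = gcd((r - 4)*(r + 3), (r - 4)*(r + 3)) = r^2 - r - 12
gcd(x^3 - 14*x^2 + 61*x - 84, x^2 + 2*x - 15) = x - 3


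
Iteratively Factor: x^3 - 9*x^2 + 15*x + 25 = (x + 1)*(x^2 - 10*x + 25) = (x - 5)*(x + 1)*(x - 5)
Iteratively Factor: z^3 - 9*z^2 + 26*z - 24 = (z - 2)*(z^2 - 7*z + 12) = (z - 3)*(z - 2)*(z - 4)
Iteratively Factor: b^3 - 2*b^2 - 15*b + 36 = (b - 3)*(b^2 + b - 12) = (b - 3)^2*(b + 4)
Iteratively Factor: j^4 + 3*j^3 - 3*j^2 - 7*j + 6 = (j - 1)*(j^3 + 4*j^2 + j - 6) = (j - 1)*(j + 3)*(j^2 + j - 2) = (j - 1)*(j + 2)*(j + 3)*(j - 1)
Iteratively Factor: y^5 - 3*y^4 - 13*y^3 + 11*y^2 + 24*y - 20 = (y - 1)*(y^4 - 2*y^3 - 15*y^2 - 4*y + 20) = (y - 1)*(y + 2)*(y^3 - 4*y^2 - 7*y + 10) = (y - 1)*(y + 2)^2*(y^2 - 6*y + 5) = (y - 1)^2*(y + 2)^2*(y - 5)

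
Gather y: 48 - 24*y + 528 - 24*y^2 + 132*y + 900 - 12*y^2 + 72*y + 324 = -36*y^2 + 180*y + 1800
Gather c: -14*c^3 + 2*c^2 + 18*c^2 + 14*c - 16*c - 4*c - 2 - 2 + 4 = -14*c^3 + 20*c^2 - 6*c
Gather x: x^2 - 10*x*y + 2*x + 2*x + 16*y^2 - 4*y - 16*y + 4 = x^2 + x*(4 - 10*y) + 16*y^2 - 20*y + 4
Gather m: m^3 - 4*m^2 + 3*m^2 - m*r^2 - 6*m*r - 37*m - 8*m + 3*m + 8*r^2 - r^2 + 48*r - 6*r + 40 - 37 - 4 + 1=m^3 - m^2 + m*(-r^2 - 6*r - 42) + 7*r^2 + 42*r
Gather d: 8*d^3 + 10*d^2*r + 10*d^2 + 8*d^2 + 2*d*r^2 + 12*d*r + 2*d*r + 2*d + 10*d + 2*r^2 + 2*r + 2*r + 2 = 8*d^3 + d^2*(10*r + 18) + d*(2*r^2 + 14*r + 12) + 2*r^2 + 4*r + 2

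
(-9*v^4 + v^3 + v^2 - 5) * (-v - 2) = 9*v^5 + 17*v^4 - 3*v^3 - 2*v^2 + 5*v + 10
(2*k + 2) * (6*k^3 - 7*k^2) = 12*k^4 - 2*k^3 - 14*k^2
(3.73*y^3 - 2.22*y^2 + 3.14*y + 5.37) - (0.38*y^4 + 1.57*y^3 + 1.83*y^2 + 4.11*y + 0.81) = -0.38*y^4 + 2.16*y^3 - 4.05*y^2 - 0.97*y + 4.56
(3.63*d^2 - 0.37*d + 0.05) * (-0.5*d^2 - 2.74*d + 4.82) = -1.815*d^4 - 9.7612*d^3 + 18.4854*d^2 - 1.9204*d + 0.241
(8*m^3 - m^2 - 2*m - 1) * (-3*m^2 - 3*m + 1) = -24*m^5 - 21*m^4 + 17*m^3 + 8*m^2 + m - 1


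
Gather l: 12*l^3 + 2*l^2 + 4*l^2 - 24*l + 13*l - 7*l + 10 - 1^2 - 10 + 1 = 12*l^3 + 6*l^2 - 18*l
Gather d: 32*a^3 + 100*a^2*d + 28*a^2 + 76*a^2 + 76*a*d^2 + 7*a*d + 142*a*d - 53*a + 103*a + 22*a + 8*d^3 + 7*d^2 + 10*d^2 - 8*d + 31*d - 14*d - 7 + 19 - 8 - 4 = 32*a^3 + 104*a^2 + 72*a + 8*d^3 + d^2*(76*a + 17) + d*(100*a^2 + 149*a + 9)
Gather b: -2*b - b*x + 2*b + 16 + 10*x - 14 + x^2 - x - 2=-b*x + x^2 + 9*x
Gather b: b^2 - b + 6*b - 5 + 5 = b^2 + 5*b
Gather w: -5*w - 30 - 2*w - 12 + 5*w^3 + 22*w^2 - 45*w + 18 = 5*w^3 + 22*w^2 - 52*w - 24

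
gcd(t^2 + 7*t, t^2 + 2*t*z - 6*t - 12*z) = 1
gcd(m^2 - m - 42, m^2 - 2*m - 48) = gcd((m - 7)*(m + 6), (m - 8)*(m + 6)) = m + 6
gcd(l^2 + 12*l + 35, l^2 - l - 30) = l + 5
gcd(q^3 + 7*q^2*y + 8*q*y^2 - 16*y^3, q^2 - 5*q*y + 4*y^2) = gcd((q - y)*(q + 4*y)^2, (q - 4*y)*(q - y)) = -q + y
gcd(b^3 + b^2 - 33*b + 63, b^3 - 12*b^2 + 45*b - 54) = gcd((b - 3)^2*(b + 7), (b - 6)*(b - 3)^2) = b^2 - 6*b + 9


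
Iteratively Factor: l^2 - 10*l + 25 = (l - 5)*(l - 5)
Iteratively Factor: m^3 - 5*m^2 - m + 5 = (m - 5)*(m^2 - 1) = (m - 5)*(m + 1)*(m - 1)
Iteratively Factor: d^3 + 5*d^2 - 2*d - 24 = (d - 2)*(d^2 + 7*d + 12) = (d - 2)*(d + 3)*(d + 4)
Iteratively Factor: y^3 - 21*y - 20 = (y - 5)*(y^2 + 5*y + 4) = (y - 5)*(y + 4)*(y + 1)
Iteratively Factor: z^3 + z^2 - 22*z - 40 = (z + 4)*(z^2 - 3*z - 10) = (z + 2)*(z + 4)*(z - 5)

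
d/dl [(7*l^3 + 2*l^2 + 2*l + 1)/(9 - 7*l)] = (-98*l^3 + 175*l^2 + 36*l + 25)/(49*l^2 - 126*l + 81)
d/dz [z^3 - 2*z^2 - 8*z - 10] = 3*z^2 - 4*z - 8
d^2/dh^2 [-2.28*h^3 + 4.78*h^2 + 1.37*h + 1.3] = 9.56 - 13.68*h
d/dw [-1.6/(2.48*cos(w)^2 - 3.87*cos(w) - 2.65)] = (6.192 - 7.936*cos(w))*sin(w)/(-2.48*cos(w)^2 + 3.87*cos(w) + 2.65)^2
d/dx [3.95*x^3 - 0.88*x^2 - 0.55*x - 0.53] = 11.85*x^2 - 1.76*x - 0.55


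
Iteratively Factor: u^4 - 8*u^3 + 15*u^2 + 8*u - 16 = (u - 1)*(u^3 - 7*u^2 + 8*u + 16) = (u - 4)*(u - 1)*(u^2 - 3*u - 4) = (u - 4)^2*(u - 1)*(u + 1)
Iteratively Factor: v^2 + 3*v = (v + 3)*(v)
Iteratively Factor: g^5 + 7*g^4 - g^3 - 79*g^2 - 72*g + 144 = (g - 3)*(g^4 + 10*g^3 + 29*g^2 + 8*g - 48) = (g - 3)*(g - 1)*(g^3 + 11*g^2 + 40*g + 48) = (g - 3)*(g - 1)*(g + 4)*(g^2 + 7*g + 12) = (g - 3)*(g - 1)*(g + 3)*(g + 4)*(g + 4)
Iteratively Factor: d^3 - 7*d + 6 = (d - 2)*(d^2 + 2*d - 3) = (d - 2)*(d - 1)*(d + 3)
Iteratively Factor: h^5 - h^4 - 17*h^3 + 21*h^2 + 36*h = (h + 4)*(h^4 - 5*h^3 + 3*h^2 + 9*h) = (h + 1)*(h + 4)*(h^3 - 6*h^2 + 9*h) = (h - 3)*(h + 1)*(h + 4)*(h^2 - 3*h) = (h - 3)^2*(h + 1)*(h + 4)*(h)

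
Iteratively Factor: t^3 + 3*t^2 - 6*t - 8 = (t + 1)*(t^2 + 2*t - 8) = (t - 2)*(t + 1)*(t + 4)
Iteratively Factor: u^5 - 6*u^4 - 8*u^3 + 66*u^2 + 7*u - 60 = (u - 5)*(u^4 - u^3 - 13*u^2 + u + 12) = (u - 5)*(u + 3)*(u^3 - 4*u^2 - u + 4) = (u - 5)*(u - 1)*(u + 3)*(u^2 - 3*u - 4) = (u - 5)*(u - 1)*(u + 1)*(u + 3)*(u - 4)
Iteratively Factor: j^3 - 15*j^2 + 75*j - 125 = (j - 5)*(j^2 - 10*j + 25) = (j - 5)^2*(j - 5)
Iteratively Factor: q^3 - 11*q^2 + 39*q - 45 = (q - 3)*(q^2 - 8*q + 15) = (q - 3)^2*(q - 5)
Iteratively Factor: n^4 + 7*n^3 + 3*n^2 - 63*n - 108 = (n + 3)*(n^3 + 4*n^2 - 9*n - 36) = (n + 3)*(n + 4)*(n^2 - 9) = (n + 3)^2*(n + 4)*(n - 3)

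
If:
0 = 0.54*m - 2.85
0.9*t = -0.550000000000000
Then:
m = 5.28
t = -0.61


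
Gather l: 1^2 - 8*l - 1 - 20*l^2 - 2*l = -20*l^2 - 10*l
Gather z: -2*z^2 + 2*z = -2*z^2 + 2*z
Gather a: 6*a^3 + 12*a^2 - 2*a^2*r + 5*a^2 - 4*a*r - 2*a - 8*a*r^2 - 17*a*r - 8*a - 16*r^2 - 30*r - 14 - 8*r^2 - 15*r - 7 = 6*a^3 + a^2*(17 - 2*r) + a*(-8*r^2 - 21*r - 10) - 24*r^2 - 45*r - 21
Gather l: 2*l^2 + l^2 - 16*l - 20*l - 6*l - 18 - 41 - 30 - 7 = 3*l^2 - 42*l - 96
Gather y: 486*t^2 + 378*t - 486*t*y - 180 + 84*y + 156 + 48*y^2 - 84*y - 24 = 486*t^2 - 486*t*y + 378*t + 48*y^2 - 48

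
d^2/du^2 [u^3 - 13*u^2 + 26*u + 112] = 6*u - 26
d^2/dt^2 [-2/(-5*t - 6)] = 100/(5*t + 6)^3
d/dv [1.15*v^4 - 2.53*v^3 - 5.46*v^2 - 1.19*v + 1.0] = 4.6*v^3 - 7.59*v^2 - 10.92*v - 1.19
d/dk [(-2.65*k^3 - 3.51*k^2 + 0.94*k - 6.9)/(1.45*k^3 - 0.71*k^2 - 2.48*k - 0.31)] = (6.971*k^4 + 10.418*k^3 + 41.8517*k^2 - 7.6218*k - 17.4034)/(2.1025*k^6 - 2.059*k^5 - 6.6879*k^4 + 2.6226*k^3 + 6.5906*k^2 + 1.5376*k + 0.0961)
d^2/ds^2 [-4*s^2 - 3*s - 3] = -8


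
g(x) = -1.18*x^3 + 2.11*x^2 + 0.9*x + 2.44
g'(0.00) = 0.90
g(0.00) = 2.44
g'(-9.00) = -323.82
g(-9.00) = 1025.47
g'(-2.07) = -23.00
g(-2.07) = 20.08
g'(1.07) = 1.36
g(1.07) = 4.37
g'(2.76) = -14.42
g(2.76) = -3.81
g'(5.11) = -69.97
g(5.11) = -95.32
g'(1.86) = -3.50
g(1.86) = 3.82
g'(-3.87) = -68.45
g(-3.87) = 98.95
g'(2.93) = -17.13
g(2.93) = -6.49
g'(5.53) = -84.02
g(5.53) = -127.61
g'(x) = -3.54*x^2 + 4.22*x + 0.9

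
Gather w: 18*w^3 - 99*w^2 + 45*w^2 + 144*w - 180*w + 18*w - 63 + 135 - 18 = 18*w^3 - 54*w^2 - 18*w + 54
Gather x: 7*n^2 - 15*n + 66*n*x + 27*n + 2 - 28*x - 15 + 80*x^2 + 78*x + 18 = 7*n^2 + 12*n + 80*x^2 + x*(66*n + 50) + 5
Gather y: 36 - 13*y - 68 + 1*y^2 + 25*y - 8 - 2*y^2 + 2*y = -y^2 + 14*y - 40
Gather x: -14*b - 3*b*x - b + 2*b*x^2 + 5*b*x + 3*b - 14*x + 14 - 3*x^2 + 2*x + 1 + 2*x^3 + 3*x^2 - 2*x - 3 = 2*b*x^2 - 12*b + 2*x^3 + x*(2*b - 14) + 12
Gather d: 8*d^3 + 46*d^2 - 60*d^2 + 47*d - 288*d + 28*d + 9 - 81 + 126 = 8*d^3 - 14*d^2 - 213*d + 54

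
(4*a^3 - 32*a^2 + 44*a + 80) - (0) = 4*a^3 - 32*a^2 + 44*a + 80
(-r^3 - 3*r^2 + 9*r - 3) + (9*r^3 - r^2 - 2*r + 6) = 8*r^3 - 4*r^2 + 7*r + 3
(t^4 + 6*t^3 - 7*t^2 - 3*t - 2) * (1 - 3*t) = -3*t^5 - 17*t^4 + 27*t^3 + 2*t^2 + 3*t - 2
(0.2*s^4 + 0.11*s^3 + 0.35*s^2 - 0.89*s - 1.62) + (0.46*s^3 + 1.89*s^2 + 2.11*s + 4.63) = 0.2*s^4 + 0.57*s^3 + 2.24*s^2 + 1.22*s + 3.01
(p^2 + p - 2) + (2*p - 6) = p^2 + 3*p - 8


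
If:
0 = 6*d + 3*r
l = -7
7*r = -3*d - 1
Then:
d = 1/11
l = -7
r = -2/11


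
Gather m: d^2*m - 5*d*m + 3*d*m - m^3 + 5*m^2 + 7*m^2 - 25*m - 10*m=-m^3 + 12*m^2 + m*(d^2 - 2*d - 35)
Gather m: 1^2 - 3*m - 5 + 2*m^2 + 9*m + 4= 2*m^2 + 6*m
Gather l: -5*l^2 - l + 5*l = -5*l^2 + 4*l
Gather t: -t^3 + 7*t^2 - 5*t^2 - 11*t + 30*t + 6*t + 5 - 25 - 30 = -t^3 + 2*t^2 + 25*t - 50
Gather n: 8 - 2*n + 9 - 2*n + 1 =18 - 4*n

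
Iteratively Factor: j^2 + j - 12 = (j - 3)*(j + 4)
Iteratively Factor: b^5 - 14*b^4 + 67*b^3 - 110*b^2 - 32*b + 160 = (b + 1)*(b^4 - 15*b^3 + 82*b^2 - 192*b + 160) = (b - 4)*(b + 1)*(b^3 - 11*b^2 + 38*b - 40) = (b - 4)*(b - 2)*(b + 1)*(b^2 - 9*b + 20) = (b - 5)*(b - 4)*(b - 2)*(b + 1)*(b - 4)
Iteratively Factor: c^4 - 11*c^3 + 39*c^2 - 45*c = (c - 3)*(c^3 - 8*c^2 + 15*c) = (c - 5)*(c - 3)*(c^2 - 3*c) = c*(c - 5)*(c - 3)*(c - 3)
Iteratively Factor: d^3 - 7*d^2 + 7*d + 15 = (d - 3)*(d^2 - 4*d - 5) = (d - 3)*(d + 1)*(d - 5)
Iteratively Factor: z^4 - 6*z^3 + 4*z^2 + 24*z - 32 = (z - 2)*(z^3 - 4*z^2 - 4*z + 16) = (z - 2)*(z + 2)*(z^2 - 6*z + 8) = (z - 4)*(z - 2)*(z + 2)*(z - 2)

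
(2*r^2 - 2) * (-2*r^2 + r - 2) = -4*r^4 + 2*r^3 - 2*r + 4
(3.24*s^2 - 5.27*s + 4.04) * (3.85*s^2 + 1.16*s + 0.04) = 12.474*s^4 - 16.5311*s^3 + 9.5704*s^2 + 4.4756*s + 0.1616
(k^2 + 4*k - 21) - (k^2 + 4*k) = -21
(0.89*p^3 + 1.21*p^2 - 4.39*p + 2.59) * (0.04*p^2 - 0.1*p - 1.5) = 0.0356*p^5 - 0.0406*p^4 - 1.6316*p^3 - 1.2724*p^2 + 6.326*p - 3.885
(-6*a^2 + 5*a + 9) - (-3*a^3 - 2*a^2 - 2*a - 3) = 3*a^3 - 4*a^2 + 7*a + 12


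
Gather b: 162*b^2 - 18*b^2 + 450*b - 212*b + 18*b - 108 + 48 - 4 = 144*b^2 + 256*b - 64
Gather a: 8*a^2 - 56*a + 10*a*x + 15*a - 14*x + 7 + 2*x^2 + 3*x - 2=8*a^2 + a*(10*x - 41) + 2*x^2 - 11*x + 5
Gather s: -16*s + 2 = 2 - 16*s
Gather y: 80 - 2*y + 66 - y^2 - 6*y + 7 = -y^2 - 8*y + 153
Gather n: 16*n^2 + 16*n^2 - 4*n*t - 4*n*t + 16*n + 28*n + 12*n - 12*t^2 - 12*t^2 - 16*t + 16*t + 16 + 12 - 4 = 32*n^2 + n*(56 - 8*t) - 24*t^2 + 24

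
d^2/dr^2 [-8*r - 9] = 0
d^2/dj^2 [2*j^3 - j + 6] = 12*j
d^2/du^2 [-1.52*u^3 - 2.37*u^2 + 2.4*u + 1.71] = -9.12*u - 4.74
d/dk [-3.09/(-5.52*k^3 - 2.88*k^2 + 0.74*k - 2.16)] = (-51.1704*k^2 - 17.7984*k + 2.2866)/(5.52*k^3 + 2.88*k^2 - 0.74*k + 2.16)^2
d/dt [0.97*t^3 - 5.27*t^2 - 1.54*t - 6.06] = 2.91*t^2 - 10.54*t - 1.54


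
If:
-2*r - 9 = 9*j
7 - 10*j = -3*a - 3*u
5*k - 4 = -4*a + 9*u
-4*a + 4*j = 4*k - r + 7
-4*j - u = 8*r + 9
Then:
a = -23366/6239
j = -5569/6239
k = 6125/6239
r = -3015/6239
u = -9755/6239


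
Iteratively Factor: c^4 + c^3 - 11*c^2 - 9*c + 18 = (c + 2)*(c^3 - c^2 - 9*c + 9) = (c + 2)*(c + 3)*(c^2 - 4*c + 3) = (c - 1)*(c + 2)*(c + 3)*(c - 3)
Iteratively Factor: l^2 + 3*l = (l + 3)*(l)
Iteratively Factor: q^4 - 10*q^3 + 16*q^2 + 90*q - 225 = (q - 3)*(q^3 - 7*q^2 - 5*q + 75) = (q - 5)*(q - 3)*(q^2 - 2*q - 15) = (q - 5)^2*(q - 3)*(q + 3)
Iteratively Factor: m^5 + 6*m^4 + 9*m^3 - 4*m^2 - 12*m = (m - 1)*(m^4 + 7*m^3 + 16*m^2 + 12*m) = (m - 1)*(m + 2)*(m^3 + 5*m^2 + 6*m) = m*(m - 1)*(m + 2)*(m^2 + 5*m + 6) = m*(m - 1)*(m + 2)*(m + 3)*(m + 2)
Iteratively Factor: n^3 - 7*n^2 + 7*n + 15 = (n - 5)*(n^2 - 2*n - 3) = (n - 5)*(n - 3)*(n + 1)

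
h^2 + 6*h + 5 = (h + 1)*(h + 5)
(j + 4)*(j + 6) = j^2 + 10*j + 24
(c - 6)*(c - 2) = c^2 - 8*c + 12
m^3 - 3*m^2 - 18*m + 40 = (m - 5)*(m - 2)*(m + 4)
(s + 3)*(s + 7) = s^2 + 10*s + 21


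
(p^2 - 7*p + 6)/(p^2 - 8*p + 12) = (p - 1)/(p - 2)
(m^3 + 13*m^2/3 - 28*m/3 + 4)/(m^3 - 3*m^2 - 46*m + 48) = (m - 2/3)/(m - 8)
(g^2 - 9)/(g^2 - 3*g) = (g + 3)/g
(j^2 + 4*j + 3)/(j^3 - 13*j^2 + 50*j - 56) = (j^2 + 4*j + 3)/(j^3 - 13*j^2 + 50*j - 56)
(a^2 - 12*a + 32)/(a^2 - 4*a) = (a - 8)/a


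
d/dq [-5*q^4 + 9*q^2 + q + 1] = -20*q^3 + 18*q + 1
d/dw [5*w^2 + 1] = 10*w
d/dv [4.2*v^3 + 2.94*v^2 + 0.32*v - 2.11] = 12.6*v^2 + 5.88*v + 0.32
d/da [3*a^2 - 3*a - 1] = 6*a - 3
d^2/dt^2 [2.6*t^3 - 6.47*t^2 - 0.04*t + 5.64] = 15.6*t - 12.94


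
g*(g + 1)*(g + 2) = g^3 + 3*g^2 + 2*g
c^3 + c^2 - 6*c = c*(c - 2)*(c + 3)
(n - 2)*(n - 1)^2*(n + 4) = n^4 - 11*n^2 + 18*n - 8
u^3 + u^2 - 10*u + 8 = (u - 2)*(u - 1)*(u + 4)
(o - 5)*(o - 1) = o^2 - 6*o + 5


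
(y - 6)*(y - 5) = y^2 - 11*y + 30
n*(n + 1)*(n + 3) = n^3 + 4*n^2 + 3*n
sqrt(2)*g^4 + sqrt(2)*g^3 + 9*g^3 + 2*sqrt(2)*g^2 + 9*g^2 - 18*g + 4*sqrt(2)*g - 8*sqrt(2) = (g - 1)*(g + 2)*(g + 4*sqrt(2))*(sqrt(2)*g + 1)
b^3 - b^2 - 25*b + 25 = (b - 5)*(b - 1)*(b + 5)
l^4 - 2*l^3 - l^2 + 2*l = l*(l - 2)*(l - 1)*(l + 1)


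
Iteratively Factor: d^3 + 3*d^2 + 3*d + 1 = (d + 1)*(d^2 + 2*d + 1) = (d + 1)^2*(d + 1)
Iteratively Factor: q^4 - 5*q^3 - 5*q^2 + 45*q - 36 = (q - 4)*(q^3 - q^2 - 9*q + 9) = (q - 4)*(q + 3)*(q^2 - 4*q + 3) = (q - 4)*(q - 3)*(q + 3)*(q - 1)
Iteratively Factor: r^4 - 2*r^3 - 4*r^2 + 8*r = (r - 2)*(r^3 - 4*r) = r*(r - 2)*(r^2 - 4) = r*(r - 2)^2*(r + 2)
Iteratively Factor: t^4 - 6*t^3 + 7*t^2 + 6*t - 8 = (t + 1)*(t^3 - 7*t^2 + 14*t - 8) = (t - 4)*(t + 1)*(t^2 - 3*t + 2) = (t - 4)*(t - 1)*(t + 1)*(t - 2)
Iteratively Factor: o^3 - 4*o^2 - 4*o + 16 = (o - 4)*(o^2 - 4) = (o - 4)*(o + 2)*(o - 2)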